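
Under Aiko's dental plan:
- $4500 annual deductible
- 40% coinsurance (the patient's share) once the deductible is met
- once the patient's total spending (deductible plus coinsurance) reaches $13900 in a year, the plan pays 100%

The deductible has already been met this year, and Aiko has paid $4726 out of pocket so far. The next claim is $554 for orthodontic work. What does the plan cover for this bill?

$332.40

The deductible is already satisfied, so the full bill goes to coinsurance.
Coinsurance: $554 × 40% = $221.60.
Total out-of-pocket so far would be $4726 + $221.60 = $4947.60, below the $13900 cap — no reduction.
The insurer covers the remainder: $554 − $221.60 = $332.40.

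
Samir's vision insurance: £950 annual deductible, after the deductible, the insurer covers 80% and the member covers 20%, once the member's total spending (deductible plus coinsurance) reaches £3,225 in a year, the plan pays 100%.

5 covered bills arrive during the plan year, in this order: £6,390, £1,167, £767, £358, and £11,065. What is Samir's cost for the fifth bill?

£728.60

Bill 1, £6,390: deductible takes £950, £5,440 remains; 20% of £5,440 = £1,088. Member owes £2,038 (running OOP £2,038).
Bill 2, £1,167: deductible already satisfied, so member's share is 20% × £1,167 = £233.40. Member owes £233.40 (running OOP £2,271.40).
Bill 3, £767: deductible met; 20% of £767 = £153.40. Cost to member: £153.40. OOP to date £2,424.80.
Bill 4, £358: deductible already satisfied, so member's share is 20% × £358 = £71.60. Cost to member: £71.60. OOP to date £2,496.40.
Bill 5, £11,065: deductible already satisfied, so member's share is 20% × £11,065 = £2,213. That would push OOP to £4,709.40, over the £3,225 cap, so member pays £3,225 − £2,496.40 = £728.60.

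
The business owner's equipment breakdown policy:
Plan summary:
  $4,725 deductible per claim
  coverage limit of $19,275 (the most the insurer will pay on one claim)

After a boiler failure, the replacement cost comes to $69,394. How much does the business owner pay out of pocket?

Subtract the deductible: $69,394 − $4,725 = $64,669.
$64,669 exceeds the $19,275 limit, so the insurer pays the limit: $19,275.
Out of pocket: $69,394 − $19,275 = $50,119.

$50,119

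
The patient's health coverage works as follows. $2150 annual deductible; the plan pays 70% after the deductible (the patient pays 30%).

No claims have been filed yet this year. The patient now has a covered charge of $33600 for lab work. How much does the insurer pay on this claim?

The full $2150 deductible is still open; $2150 of this bill applies to it.
The remaining $31450 (= $33600 − $2150) moves to coinsurance.
Patient's 30% share of $31450 is $9435.
Patient responsibility: $2150 + $9435 = $11585.
The plan picks up $33600 − $11585 = $22015.

$22015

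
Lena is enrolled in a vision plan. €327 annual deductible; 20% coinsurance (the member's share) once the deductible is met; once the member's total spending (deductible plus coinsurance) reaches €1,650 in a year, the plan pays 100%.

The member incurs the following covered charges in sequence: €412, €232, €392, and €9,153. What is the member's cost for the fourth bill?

€1,181.20

Bill 1, €412: €327 to deductible, leaving €85; 20% of €85 = €17. Cost to member: €344. OOP to date €344.
Bill 2, €232: deductible already satisfied, so member's share is 20% × €232 = €46.40. Member owes €46.40 (running OOP €390.40).
Bill 3, €392: deductible already satisfied, so member's share is 20% × €392 = €78.40. Member pays €78.40; OOP now €468.80.
Bill 4, €9,153: deductible already satisfied, so member's share is 20% × €9,153 = €1,830.60. Adding that to €468.80 gives €2,299.40, past the €1,650 cap; member pays only €1,650 − €468.80 = €1,181.20.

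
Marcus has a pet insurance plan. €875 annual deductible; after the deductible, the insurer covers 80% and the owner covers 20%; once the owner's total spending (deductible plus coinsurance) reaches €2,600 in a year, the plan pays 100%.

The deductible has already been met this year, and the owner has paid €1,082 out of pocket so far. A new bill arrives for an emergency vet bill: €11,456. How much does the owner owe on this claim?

With the deductible met, the entire €11,456 is subject to coinsurance.
Owner's 20% share of €11,456 is €2,291.20.
Year-to-date out-of-pocket would reach €1,082 + €2,291.20 = €3,373.20, above the €2,600 maximum, so the owner pays only €2,600 − €1,082 = €1,518.

€1,518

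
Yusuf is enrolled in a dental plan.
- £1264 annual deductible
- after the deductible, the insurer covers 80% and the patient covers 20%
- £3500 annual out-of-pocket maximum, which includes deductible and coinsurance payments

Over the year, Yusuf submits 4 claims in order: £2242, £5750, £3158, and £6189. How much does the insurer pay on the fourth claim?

Claim 1 (£2242): deductible takes £1264, £978 remains; patient's 20% is £195.60. Patient owes £1459.60 (running OOP £1459.60). Plan pays £2242 − £1459.60 = £782.40.
Claim 2 (£5750): deductible met; 20% of £5750 = £1150. Patient pays £1150; OOP now £2609.60. Insurer: £5750 − £1150 = £4600.
Claim 3 (£3158): deductible met; 20% of £3158 = £631.60. Cost to patient: £631.60. OOP to date £3241.20. Insurer: £3158 − £631.60 = £2526.40.
Claim 4 (£6189): deductible met; 20% of £6189 = £1237.80. OOP would hit £4479 > £3500, so the cap limits the patient to £3500 − £3241.20 = £258.80. Insurer: £6189 − £258.80 = £5930.20.

£5930.20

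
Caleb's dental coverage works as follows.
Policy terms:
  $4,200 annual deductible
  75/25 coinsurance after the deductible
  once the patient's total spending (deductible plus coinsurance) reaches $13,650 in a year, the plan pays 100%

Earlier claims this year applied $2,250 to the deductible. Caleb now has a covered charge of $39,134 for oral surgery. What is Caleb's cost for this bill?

$2,250 of the $4,200 deductible is already met, leaving $1,950.
After the $1,950 deductible portion, $39,134 − $1,950 = $37,184 is subject to coinsurance.
Coinsurance: $37,184 × 25% = $9,296.
Patient responsibility before any cap: $1,950 + $9,296 = $11,246.
Cumulative spending $2,250 + $11,246 = $13,496 stays under the $13,650 maximum.

$11,246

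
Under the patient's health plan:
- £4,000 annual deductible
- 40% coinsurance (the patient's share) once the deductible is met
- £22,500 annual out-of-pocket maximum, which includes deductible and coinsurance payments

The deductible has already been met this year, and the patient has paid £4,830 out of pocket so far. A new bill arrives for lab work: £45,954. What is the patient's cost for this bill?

£17,670

The deductible is already satisfied, so the full bill goes to coinsurance.
Coinsurance: £45,954 × 40% = £18,381.60.
Adding £18,381.60 to the £4,830 already spent would give £23,211.60, which exceeds the £22,500 cap; the patient pays just £22,500 − £4,830 = £17,670.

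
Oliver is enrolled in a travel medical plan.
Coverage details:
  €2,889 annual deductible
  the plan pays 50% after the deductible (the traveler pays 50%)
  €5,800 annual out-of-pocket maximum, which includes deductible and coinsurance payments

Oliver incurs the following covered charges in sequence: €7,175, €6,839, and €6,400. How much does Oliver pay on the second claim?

Bill 1, €7,175: €2,889 to deductible, leaving €4,286; traveler's 50% is €2,143. Cost to traveler: €5,032. OOP to date €5,032.
Bill 2, €6,839: deductible already satisfied, so traveler's share is 50% × €6,839 = €3,419.50. OOP would hit €8,451.50 > €5,800, so the cap limits the traveler to €5,800 − €5,032 = €768.

€768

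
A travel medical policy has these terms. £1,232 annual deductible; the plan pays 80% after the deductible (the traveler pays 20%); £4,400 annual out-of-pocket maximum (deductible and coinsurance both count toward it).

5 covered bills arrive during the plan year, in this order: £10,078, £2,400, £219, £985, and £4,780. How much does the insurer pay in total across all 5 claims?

Bill 1, £10,078: deductible takes £1,232, £8,846 remains; coinsurance £8,846 × 20% = £1,769.20. Traveler owes £3,001.20 (running OOP £3,001.20). Insurer: £10,078 − £3,001.20 = £7,076.80.
Bill 2, £2,400: deductible already satisfied, so traveler's share is 20% × £2,400 = £480. Traveler pays £480; OOP now £3,481.20. Plan pays £2,400 − £480 = £1,920.
Bill 3, £219: deductible already satisfied, so traveler's share is 20% × £219 = £43.80. Cost to traveler: £43.80. OOP to date £3,525. Insurer: £219 − £43.80 = £175.20.
Bill 4, £985: deductible already satisfied, so traveler's share is 20% × £985 = £197. Traveler owes £197 (running OOP £3,722). Insurer: £985 − £197 = £788.
Bill 5, £4,780: deductible met; 20% of £4,780 = £956. OOP would hit £4,678 > £4,400, so the cap limits the traveler to £4,400 − £3,722 = £678. Plan pays £4,780 − £678 = £4,102.
Insurer total = bills − traveler's total = £18,462 − £4,400 = £14,062.

£14,062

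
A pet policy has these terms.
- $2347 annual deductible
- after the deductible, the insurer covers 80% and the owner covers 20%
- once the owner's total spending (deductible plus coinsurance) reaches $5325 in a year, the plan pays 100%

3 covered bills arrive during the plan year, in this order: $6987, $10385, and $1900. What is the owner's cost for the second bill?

Claim 1 — $6987: deductible takes $2347, $4640 remains; owner's 20% is $928. Owner owes $3275 (running OOP $3275).
Claim 2 — $10385: 20% coinsurance on $10385 = $2077. Adding that to $3275 gives $5352, past the $5325 cap; owner pays only $5325 − $3275 = $2050.

$2050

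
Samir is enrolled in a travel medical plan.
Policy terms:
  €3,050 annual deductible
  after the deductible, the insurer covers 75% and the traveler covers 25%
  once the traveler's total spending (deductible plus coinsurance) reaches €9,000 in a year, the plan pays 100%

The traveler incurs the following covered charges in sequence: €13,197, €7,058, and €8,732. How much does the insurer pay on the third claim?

€7,083.25

Claim 1 (€13,197): €3,050 to deductible, leaving €10,147; coinsurance €10,147 × 25% = €2,536.75. Traveler pays €5,586.75; OOP now €5,586.75. Insurer: €13,197 − €5,586.75 = €7,610.25.
Claim 2 (€7,058): deductible already satisfied, so traveler's share is 25% × €7,058 = €1,764.50. Traveler pays €1,764.50; OOP now €7,351.25. Plan pays €7,058 − €1,764.50 = €5,293.50.
Claim 3 (€8,732): deductible already satisfied, so traveler's share is 25% × €8,732 = €2,183. Adding that to €7,351.25 gives €9,534.25, past the €9,000 cap; traveler pays only €9,000 − €7,351.25 = €1,648.75. Plan pays €8,732 − €1,648.75 = €7,083.25.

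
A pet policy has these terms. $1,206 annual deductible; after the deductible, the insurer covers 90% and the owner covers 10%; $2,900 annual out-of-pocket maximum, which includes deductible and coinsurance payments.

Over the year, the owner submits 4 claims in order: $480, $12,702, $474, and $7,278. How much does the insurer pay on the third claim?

Claim 1 — $480: all of it applies to the deductible. Owner owes $480 (running OOP $480). Insurer: $480 − $480 = $0.
Claim 2 — $12,702: deductible takes $726, $11,976 remains; 10% of $11,976 = $1,197.60. Owner pays $1,923.60; OOP now $2,403.60. Plan pays $12,702 − $1,923.60 = $10,778.40.
Claim 3 — $474: deductible already satisfied, so owner's share is 10% × $474 = $47.40. Cost to owner: $47.40. OOP to date $2,451. Plan pays $474 − $47.40 = $426.60.

$426.60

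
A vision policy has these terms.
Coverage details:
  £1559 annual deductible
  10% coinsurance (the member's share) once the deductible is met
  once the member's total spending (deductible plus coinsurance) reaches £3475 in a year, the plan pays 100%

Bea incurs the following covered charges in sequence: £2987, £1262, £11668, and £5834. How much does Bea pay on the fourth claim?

Claim 1 — £2987: deductible takes £1559, £1428 remains; 10% of £1428 = £142.80. Member owes £1701.80 (running OOP £1701.80).
Claim 2 — £1262: 10% coinsurance on £1262 = £126.20. Member owes £126.20 (running OOP £1828).
Claim 3 — £11668: deductible met; 10% of £11668 = £1166.80. Member pays £1166.80; OOP now £2994.80.
Claim 4 — £5834: deductible already satisfied, so member's share is 10% × £5834 = £583.40. OOP would hit £3578.20 > £3475, so the cap limits the member to £3475 − £2994.80 = £480.20.

£480.20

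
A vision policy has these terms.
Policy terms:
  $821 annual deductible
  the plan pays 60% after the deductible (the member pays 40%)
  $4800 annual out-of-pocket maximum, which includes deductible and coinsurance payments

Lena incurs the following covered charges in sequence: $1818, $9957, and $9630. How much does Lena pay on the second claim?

$3580.20

Bill 1, $1818: $821 to deductible, leaving $997; 40% of $997 = $398.80. Member owes $1219.80 (running OOP $1219.80).
Bill 2, $9957: deductible met; 40% of $9957 = $3982.80. That would push OOP to $5202.60, over the $4800 cap, so member pays $4800 − $1219.80 = $3580.20.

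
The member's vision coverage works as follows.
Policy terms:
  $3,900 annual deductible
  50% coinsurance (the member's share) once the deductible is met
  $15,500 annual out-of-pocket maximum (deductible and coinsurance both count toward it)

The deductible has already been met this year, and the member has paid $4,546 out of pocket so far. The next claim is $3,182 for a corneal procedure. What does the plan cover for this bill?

With the deductible met, the entire $3,182 is subject to coinsurance.
Member's 50% share of $3,182 is $1,591.
Year-to-date out-of-pocket becomes $4,546 + $1,591 = $6,137, still under the $15,500 maximum, so no cap applies.
The plan picks up $3,182 − $1,591 = $1,591.

$1,591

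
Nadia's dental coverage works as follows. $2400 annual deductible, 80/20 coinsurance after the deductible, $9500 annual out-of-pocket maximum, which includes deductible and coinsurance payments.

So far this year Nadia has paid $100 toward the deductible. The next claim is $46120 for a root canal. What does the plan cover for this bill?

Deductible still to meet: $2400 − $100 = $2300.
That leaves $46120 − $2300 = $43820 for coinsurance.
Patient's 20% share of $43820 is $8764.
So the patient owes $2300 + $8764 = $11064 before any cap.
Year-to-date out-of-pocket would reach $100 + $11064 = $11164, above the $9500 maximum, so the patient pays only $9500 − $100 = $9400.
The plan picks up $46120 − $9400 = $36720.

$36720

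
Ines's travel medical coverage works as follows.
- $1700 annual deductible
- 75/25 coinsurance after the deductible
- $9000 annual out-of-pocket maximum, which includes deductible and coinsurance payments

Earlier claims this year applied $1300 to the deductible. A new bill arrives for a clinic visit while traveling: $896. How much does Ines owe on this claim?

$524

$1300 of the $1700 deductible is already met, leaving $400.
After the $400 deductible portion, $896 − $400 = $496 is subject to coinsurance.
Coinsurance: $496 × 25% = $124.
Traveler responsibility before any cap: $400 + $124 = $524.
Total out-of-pocket so far would be $1300 + $524 = $1824, below the $9000 cap — no reduction.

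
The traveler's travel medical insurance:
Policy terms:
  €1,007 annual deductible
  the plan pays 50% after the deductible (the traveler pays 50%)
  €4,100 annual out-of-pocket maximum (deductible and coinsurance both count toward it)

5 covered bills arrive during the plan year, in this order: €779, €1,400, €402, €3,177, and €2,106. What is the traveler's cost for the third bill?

#1 (€779): fully absorbed by the deductible. Traveler pays €779; OOP now €779.
#2 (€1,400): deductible takes €228, €1,172 remains; coinsurance €1,172 × 50% = €586. Traveler pays €814; OOP now €1,593.
#3 (€402): deductible met; 50% of €402 = €201. Cost to traveler: €201. OOP to date €1,794.

€201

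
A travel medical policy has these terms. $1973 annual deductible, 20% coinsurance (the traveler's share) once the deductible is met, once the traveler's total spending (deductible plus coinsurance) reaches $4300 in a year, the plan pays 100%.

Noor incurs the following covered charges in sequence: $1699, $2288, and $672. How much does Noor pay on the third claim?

#1 ($1699): entire amount goes to the deductible. Traveler pays $1699; OOP now $1699.
#2 ($2288): $274 to deductible, leaving $2014; coinsurance $2014 × 20% = $402.80. Traveler pays $676.80; OOP now $2375.80.
#3 ($672): 20% coinsurance on $672 = $134.40. Traveler owes $134.40 (running OOP $2510.20).

$134.40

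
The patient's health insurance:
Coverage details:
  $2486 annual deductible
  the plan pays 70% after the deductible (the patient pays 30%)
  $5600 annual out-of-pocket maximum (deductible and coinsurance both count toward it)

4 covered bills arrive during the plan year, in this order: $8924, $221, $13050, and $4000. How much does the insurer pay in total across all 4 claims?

Bill 1, $8924: $2486 to deductible, leaving $6438; 30% of $6438 = $1931.40. Cost to patient: $4417.40. OOP to date $4417.40. Insurer: $8924 − $4417.40 = $4506.60.
Bill 2, $221: 30% coinsurance on $221 = $66.30. Patient pays $66.30; OOP now $4483.70. Insurer: $221 − $66.30 = $154.70.
Bill 3, $13050: deductible already satisfied, so patient's share is 30% × $13050 = $3915. That would push OOP to $8398.70, over the $5600 cap, so patient pays $5600 − $4483.70 = $1116.30. Plan pays $13050 − $1116.30 = $11933.70.
Bill 4, $4000: 30% coinsurance on $4000 = $1200. OOP would hit $6800 > $5600, so the cap limits the patient to $5600 − $5600 = $0. Plan pays $4000 − $0 = $4000.
Insurer total: $4506.60 + $154.70 + $11933.70 + $4000 = $20595.

$20595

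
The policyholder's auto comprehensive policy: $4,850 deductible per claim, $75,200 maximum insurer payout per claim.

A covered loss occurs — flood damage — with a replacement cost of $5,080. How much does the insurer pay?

After the deductible, $5,080 − $4,850 = $230 remains.
$230 is within the $75,200 limit, so the insurer pays $230.

$230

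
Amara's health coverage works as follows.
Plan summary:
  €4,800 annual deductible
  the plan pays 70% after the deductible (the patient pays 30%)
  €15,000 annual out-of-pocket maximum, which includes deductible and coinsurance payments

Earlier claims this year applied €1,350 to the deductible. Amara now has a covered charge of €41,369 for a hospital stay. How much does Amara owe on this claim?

€13,650

Deductible still to meet: €4,800 − €1,350 = €3,450.
The remaining €37,919 (= €41,369 − €3,450) moves to coinsurance.
30% of €37,919 = €11,375.70 falls to the patient.
So the patient owes €3,450 + €11,375.70 = €14,825.70 before any cap.
Year-to-date out-of-pocket would reach €1,350 + €14,825.70 = €16,175.70, above the €15,000 maximum, so the patient pays only €15,000 − €1,350 = €13,650.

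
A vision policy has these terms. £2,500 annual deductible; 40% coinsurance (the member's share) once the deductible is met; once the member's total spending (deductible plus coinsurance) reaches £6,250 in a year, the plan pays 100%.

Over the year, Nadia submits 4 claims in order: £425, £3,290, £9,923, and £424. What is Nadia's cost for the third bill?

Bill 1, £425: fully absorbed by the deductible. Member pays £425; OOP now £425.
Bill 2, £3,290: deductible takes £2,075, £1,215 remains; 40% of £1,215 = £486. Member owes £2,561 (running OOP £2,986).
Bill 3, £9,923: deductible already satisfied, so member's share is 40% × £9,923 = £3,969.20. That would push OOP to £6,955.20, over the £6,250 cap, so member pays £6,250 − £2,986 = £3,264.

£3,264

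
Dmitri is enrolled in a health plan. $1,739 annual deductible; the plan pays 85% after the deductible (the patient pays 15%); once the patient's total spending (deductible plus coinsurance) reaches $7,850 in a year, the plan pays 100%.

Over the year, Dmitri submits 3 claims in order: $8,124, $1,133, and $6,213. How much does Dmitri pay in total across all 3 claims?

$3,798.65

Claim 1 — $8,124: $1,739 to deductible, leaving $6,385; coinsurance $6,385 × 15% = $957.75. Cost to patient: $2,696.75. OOP to date $2,696.75.
Claim 2 — $1,133: 15% coinsurance on $1,133 = $169.95. Patient pays $169.95; OOP now $2,866.70.
Claim 3 — $6,213: deductible already satisfied, so patient's share is 15% × $6,213 = $931.95. Patient pays $931.95; OOP now $3,798.65.
Summing the patient's payments: $2,696.75 + $169.95 + $931.95 = $3,798.65.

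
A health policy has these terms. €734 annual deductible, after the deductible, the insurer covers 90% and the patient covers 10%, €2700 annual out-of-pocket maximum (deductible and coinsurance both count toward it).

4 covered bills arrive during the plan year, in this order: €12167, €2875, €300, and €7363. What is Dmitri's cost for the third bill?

Bill 1, €12167: €734 finishes the deductible; €11433 goes to coinsurance; 10% of €11433 = €1143.30. Patient pays €1877.30; OOP now €1877.30.
Bill 2, €2875: 10% coinsurance on €2875 = €287.50. Patient owes €287.50 (running OOP €2164.80).
Bill 3, €300: 10% coinsurance on €300 = €30. Patient pays €30; OOP now €2194.80.

€30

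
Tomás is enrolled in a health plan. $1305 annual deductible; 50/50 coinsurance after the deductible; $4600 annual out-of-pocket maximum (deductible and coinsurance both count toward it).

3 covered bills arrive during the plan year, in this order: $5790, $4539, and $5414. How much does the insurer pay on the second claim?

Claim 1 — $5790: deductible takes $1305, $4485 remains; patient's 50% is $2242.50. Cost to patient: $3547.50. OOP to date $3547.50. Plan pays $5790 − $3547.50 = $2242.50.
Claim 2 — $4539: 50% coinsurance on $4539 = $2269.50. OOP would hit $5817 > $4600, so the cap limits the patient to $4600 − $3547.50 = $1052.50. Plan pays $4539 − $1052.50 = $3486.50.

$3486.50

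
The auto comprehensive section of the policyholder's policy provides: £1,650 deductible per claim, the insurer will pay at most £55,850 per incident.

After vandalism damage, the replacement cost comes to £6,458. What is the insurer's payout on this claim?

Less the £1,650 deductible: £6,458 − £1,650 = £4,808.
£4,808 ≤ £55,850, so the limit doesn't bind; insurer pays £4,808.

£4,808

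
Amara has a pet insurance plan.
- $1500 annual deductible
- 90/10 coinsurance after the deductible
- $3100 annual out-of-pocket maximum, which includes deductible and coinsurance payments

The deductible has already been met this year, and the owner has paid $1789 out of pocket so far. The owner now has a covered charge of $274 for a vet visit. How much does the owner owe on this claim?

With the deductible met, the entire $274 is subject to coinsurance.
Owner's 10% share of $274 is $27.40.
Cumulative spending $1789 + $27.40 = $1816.40 stays under the $3100 maximum.

$27.40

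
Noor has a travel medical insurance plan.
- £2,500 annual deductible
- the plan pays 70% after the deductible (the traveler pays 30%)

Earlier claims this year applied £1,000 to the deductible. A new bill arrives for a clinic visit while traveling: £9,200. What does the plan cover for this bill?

£5,390

Deductible still to meet: £2,500 − £1,000 = £1,500.
That leaves £9,200 − £1,500 = £7,700 for coinsurance.
Coinsurance: £7,700 × 30% = £2,310.
So the traveler owes £1,500 + £2,310 = £3,810.
Insurer pays the balance: £9,200 − £3,810 = £5,390.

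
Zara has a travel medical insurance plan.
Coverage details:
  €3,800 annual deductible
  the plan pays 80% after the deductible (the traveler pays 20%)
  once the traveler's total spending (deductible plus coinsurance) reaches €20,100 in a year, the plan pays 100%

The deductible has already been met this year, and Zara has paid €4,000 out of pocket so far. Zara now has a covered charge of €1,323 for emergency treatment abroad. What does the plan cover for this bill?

€1,058.40

With the deductible met, the entire €1,323 is subject to coinsurance.
Traveler's 20% share of €1,323 is €264.60.
Cumulative spending €4,000 + €264.60 = €4,264.60 stays under the €20,100 maximum.
The insurer covers the remainder: €1,323 − €264.60 = €1,058.40.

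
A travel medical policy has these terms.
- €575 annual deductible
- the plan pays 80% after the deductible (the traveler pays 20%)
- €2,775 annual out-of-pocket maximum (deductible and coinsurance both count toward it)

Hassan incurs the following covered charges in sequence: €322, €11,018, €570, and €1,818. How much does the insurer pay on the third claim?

€523

Claim 1 — €322: fully absorbed by the deductible. Traveler owes €322 (running OOP €322). Insurer: €322 − €322 = €0.
Claim 2 — €11,018: deductible takes €253, €10,765 remains; 20% of €10,765 = €2,153. Traveler owes €2,406 (running OOP €2,728). Plan pays €11,018 − €2,406 = €8,612.
Claim 3 — €570: deductible already satisfied, so traveler's share is 20% × €570 = €114. OOP would hit €2,842 > €2,775, so the cap limits the traveler to €2,775 − €2,728 = €47. Insurer: €570 − €47 = €523.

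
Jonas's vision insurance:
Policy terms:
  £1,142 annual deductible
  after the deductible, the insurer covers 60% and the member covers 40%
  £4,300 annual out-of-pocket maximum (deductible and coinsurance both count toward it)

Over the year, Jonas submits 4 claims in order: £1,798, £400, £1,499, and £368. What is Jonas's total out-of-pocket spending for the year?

#1 (£1,798): deductible takes £1,142, £656 remains; coinsurance £656 × 40% = £262.40. Member owes £1,404.40 (running OOP £1,404.40).
#2 (£400): deductible met; 40% of £400 = £160. Member owes £160 (running OOP £1,564.40).
#3 (£1,499): deductible met; 40% of £1,499 = £599.60. Member pays £599.60; OOP now £2,164.
#4 (£368): 40% coinsurance on £368 = £147.20. Member pays £147.20; OOP now £2,311.20.
Summing the member's payments: £1,404.40 + £160 + £599.60 + £147.20 = £2,311.20.

£2,311.20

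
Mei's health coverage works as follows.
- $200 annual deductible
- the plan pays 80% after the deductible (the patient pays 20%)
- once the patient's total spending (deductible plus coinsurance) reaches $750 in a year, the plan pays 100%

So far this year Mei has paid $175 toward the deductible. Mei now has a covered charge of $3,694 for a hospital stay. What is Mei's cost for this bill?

Deductible still to meet: $200 − $175 = $25.
The remaining $3,669 (= $3,694 − $25) moves to coinsurance.
Patient's 20% share of $3,669 is $733.80.
So the patient owes $25 + $733.80 = $758.80 before any cap.
That would bring total out-of-pocket to $933.80, past the $750 cap. The patient is capped at $750 − $175 = $575 on this claim.

$575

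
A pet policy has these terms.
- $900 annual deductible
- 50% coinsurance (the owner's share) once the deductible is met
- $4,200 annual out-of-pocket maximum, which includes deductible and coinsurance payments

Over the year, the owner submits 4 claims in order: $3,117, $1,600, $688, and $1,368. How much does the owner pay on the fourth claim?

Claim 1 ($3,117): $900 finishes the deductible; $2,217 goes to coinsurance; owner's 50% is $1,108.50. Cost to owner: $2,008.50. OOP to date $2,008.50.
Claim 2 ($1,600): deductible already satisfied, so owner's share is 50% × $1,600 = $800. Cost to owner: $800. OOP to date $2,808.50.
Claim 3 ($688): 50% coinsurance on $688 = $344. Cost to owner: $344. OOP to date $3,152.50.
Claim 4 ($1,368): 50% coinsurance on $1,368 = $684. Owner pays $684; OOP now $3,836.50.

$684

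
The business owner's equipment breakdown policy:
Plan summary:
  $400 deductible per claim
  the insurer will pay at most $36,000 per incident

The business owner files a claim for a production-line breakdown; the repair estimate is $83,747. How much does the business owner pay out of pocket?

After the deductible, $83,747 − $400 = $83,347 remains.
$83,347 exceeds the $36,000 limit, so the insurer pays the limit: $36,000.
Business owner's share is the uncovered remainder: $83,747 − $36,000 = $47,747.

$47,747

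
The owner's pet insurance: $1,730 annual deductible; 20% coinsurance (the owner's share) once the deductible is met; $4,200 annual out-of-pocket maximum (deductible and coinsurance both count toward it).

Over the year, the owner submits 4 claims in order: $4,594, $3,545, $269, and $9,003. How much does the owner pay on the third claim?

$53.80

Claim 1 ($4,594): $1,730 finishes the deductible; $2,864 goes to coinsurance; coinsurance $2,864 × 20% = $572.80. Owner owes $2,302.80 (running OOP $2,302.80).
Claim 2 ($3,545): deductible already satisfied, so owner's share is 20% × $3,545 = $709. Owner pays $709; OOP now $3,011.80.
Claim 3 ($269): deductible already satisfied, so owner's share is 20% × $269 = $53.80. Owner pays $53.80; OOP now $3,065.60.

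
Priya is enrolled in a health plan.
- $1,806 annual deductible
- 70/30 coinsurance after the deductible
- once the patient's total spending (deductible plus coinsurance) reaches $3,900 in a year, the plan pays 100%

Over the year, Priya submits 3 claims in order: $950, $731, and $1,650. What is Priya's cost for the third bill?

Bill 1, $950: fully absorbed by the deductible. Patient owes $950 (running OOP $950).
Bill 2, $731: fully absorbed by the deductible. Patient owes $731 (running OOP $1,681).
Bill 3, $1,650: deductible takes $125, $1,525 remains; coinsurance $1,525 × 30% = $457.50. Patient pays $582.50; OOP now $2,263.50.

$582.50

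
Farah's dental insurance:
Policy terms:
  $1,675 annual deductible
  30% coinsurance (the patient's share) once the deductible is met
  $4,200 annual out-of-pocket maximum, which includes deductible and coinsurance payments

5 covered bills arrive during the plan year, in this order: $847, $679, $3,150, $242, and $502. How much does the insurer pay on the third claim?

$2,100.70

Claim 1 — $847: fully absorbed by the deductible. Patient owes $847 (running OOP $847). Insurer: $847 − $847 = $0.
Claim 2 — $679: fully absorbed by the deductible. Patient owes $679 (running OOP $1,526). Plan pays $679 − $679 = $0.
Claim 3 — $3,150: deductible takes $149, $3,001 remains; coinsurance $3,001 × 30% = $900.30. Patient pays $1,049.30; OOP now $2,575.30. Insurer: $3,150 − $1,049.30 = $2,100.70.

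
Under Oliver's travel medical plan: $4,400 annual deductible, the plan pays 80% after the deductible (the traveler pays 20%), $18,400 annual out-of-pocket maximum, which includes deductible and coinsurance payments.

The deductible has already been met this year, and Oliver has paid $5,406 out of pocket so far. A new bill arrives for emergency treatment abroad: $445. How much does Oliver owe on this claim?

The deductible is already satisfied, so the full bill goes to coinsurance.
Coinsurance: $445 × 20% = $89.
Year-to-date out-of-pocket becomes $5,406 + $89 = $5,495, still under the $18,400 maximum, so no cap applies.

$89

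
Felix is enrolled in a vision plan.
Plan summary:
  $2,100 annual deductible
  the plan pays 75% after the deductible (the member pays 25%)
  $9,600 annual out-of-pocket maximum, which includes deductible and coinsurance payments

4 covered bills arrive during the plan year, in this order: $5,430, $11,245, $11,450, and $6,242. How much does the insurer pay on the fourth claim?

Bill 1, $5,430: $2,100 finishes the deductible; $3,330 goes to coinsurance; 25% of $3,330 = $832.50. Cost to member: $2,932.50. OOP to date $2,932.50. Plan pays $5,430 − $2,932.50 = $2,497.50.
Bill 2, $11,245: 25% coinsurance on $11,245 = $2,811.25. Member owes $2,811.25 (running OOP $5,743.75). Plan pays $11,245 − $2,811.25 = $8,433.75.
Bill 3, $11,450: 25% coinsurance on $11,450 = $2,862.50. Cost to member: $2,862.50. OOP to date $8,606.25. Plan pays $11,450 − $2,862.50 = $8,587.50.
Bill 4, $6,242: 25% coinsurance on $6,242 = $1,560.50. Adding that to $8,606.25 gives $10,166.75, past the $9,600 cap; member pays only $9,600 − $8,606.25 = $993.75. Insurer: $6,242 − $993.75 = $5,248.25.

$5,248.25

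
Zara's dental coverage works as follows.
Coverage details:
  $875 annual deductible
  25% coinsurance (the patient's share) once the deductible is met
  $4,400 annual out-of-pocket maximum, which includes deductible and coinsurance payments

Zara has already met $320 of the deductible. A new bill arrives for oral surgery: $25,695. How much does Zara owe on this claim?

$4,080

$320 of the $875 deductible is already met, leaving $555.
After the $555 deductible portion, $25,695 − $555 = $25,140 is subject to coinsurance.
Patient's 25% share of $25,140 is $6,285.
Patient responsibility before any cap: $555 + $6,285 = $6,840.
Year-to-date out-of-pocket would reach $320 + $6,840 = $7,160, above the $4,400 maximum, so the patient pays only $4,400 − $320 = $4,080.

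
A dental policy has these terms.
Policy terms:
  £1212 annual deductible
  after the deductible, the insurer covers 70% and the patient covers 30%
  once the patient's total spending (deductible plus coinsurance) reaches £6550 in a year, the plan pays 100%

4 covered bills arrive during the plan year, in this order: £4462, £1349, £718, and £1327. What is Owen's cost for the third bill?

#1 (£4462): deductible takes £1212, £3250 remains; patient's 30% is £975. Patient pays £2187; OOP now £2187.
#2 (£1349): deductible met; 30% of £1349 = £404.70. Patient pays £404.70; OOP now £2591.70.
#3 (£718): deductible already satisfied, so patient's share is 30% × £718 = £215.40. Patient owes £215.40 (running OOP £2807.10).

£215.40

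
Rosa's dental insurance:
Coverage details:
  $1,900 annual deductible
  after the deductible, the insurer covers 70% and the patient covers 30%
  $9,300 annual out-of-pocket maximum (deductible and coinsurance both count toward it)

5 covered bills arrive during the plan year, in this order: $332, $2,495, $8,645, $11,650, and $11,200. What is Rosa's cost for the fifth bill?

$1,033.40

Claim 1 — $332: entire amount goes to the deductible. Patient owes $332 (running OOP $332).
Claim 2 — $2,495: deductible takes $1,568, $927 remains; 30% of $927 = $278.10. Patient owes $1,846.10 (running OOP $2,178.10).
Claim 3 — $8,645: 30% coinsurance on $8,645 = $2,593.50. Patient owes $2,593.50 (running OOP $4,771.60).
Claim 4 — $11,650: deductible already satisfied, so patient's share is 30% × $11,650 = $3,495. Patient owes $3,495 (running OOP $8,266.60).
Claim 5 — $11,200: 30% coinsurance on $11,200 = $3,360. That would push OOP to $11,626.60, over the $9,300 cap, so patient pays $9,300 − $8,266.60 = $1,033.40.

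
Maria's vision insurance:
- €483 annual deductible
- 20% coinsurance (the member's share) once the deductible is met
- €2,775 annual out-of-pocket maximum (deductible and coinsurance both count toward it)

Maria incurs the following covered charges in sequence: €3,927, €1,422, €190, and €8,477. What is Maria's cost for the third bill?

€38

Bill 1, €3,927: €483 finishes the deductible; €3,444 goes to coinsurance; coinsurance €3,444 × 20% = €688.80. Member owes €1,171.80 (running OOP €1,171.80).
Bill 2, €1,422: deductible already satisfied, so member's share is 20% × €1,422 = €284.40. Cost to member: €284.40. OOP to date €1,456.20.
Bill 3, €190: deductible already satisfied, so member's share is 20% × €190 = €38. Cost to member: €38. OOP to date €1,494.20.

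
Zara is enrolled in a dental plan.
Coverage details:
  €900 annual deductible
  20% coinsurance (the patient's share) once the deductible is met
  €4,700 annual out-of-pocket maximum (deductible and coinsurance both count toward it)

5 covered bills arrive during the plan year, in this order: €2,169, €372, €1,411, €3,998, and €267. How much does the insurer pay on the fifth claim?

€213.60

Claim 1 — €2,169: €900 finishes the deductible; €1,269 goes to coinsurance; 20% of €1,269 = €253.80. Patient pays €1,153.80; OOP now €1,153.80. Plan pays €2,169 − €1,153.80 = €1,015.20.
Claim 2 — €372: deductible already satisfied, so patient's share is 20% × €372 = €74.40. Cost to patient: €74.40. OOP to date €1,228.20. Insurer: €372 − €74.40 = €297.60.
Claim 3 — €1,411: deductible already satisfied, so patient's share is 20% × €1,411 = €282.20. Patient pays €282.20; OOP now €1,510.40. Insurer: €1,411 − €282.20 = €1,128.80.
Claim 4 — €3,998: 20% coinsurance on €3,998 = €799.60. Patient pays €799.60; OOP now €2,310. Insurer: €3,998 − €799.60 = €3,198.40.
Claim 5 — €267: deductible already satisfied, so patient's share is 20% × €267 = €53.40. Cost to patient: €53.40. OOP to date €2,363.40. Plan pays €267 − €53.40 = €213.60.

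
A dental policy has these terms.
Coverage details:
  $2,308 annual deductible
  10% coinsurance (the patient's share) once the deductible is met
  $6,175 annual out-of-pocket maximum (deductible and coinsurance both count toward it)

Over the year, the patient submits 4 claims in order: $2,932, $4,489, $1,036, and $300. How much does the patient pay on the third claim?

Claim 1 ($2,932): $2,308 finishes the deductible; $624 goes to coinsurance; patient's 10% is $62.40. Patient pays $2,370.40; OOP now $2,370.40.
Claim 2 ($4,489): deductible already satisfied, so patient's share is 10% × $4,489 = $448.90. Patient pays $448.90; OOP now $2,819.30.
Claim 3 ($1,036): deductible already satisfied, so patient's share is 10% × $1,036 = $103.60. Patient pays $103.60; OOP now $2,922.90.

$103.60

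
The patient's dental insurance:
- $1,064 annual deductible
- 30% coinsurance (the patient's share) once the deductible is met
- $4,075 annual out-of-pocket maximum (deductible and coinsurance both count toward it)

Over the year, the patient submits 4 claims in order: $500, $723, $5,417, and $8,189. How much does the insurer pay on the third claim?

Claim 1 ($500): entire amount goes to the deductible. Cost to patient: $500. OOP to date $500. Insurer: $500 − $500 = $0.
Claim 2 ($723): $564 to deductible, leaving $159; coinsurance $159 × 30% = $47.70. Patient pays $611.70; OOP now $1,111.70. Insurer: $723 − $611.70 = $111.30.
Claim 3 ($5,417): deductible met; 30% of $5,417 = $1,625.10. Patient pays $1,625.10; OOP now $2,736.80. Plan pays $5,417 − $1,625.10 = $3,791.90.

$3,791.90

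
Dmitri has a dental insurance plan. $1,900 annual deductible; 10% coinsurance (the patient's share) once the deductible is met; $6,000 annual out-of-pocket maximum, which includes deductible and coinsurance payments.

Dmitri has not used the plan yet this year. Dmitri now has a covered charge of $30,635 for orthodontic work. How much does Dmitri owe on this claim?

$4,773.50

The full $1,900 deductible is still open; $1,900 of this bill applies to it.
That leaves $30,635 − $1,900 = $28,735 for coinsurance.
10% of $28,735 = $2,873.50 falls to the patient.
That puts the patient's cost at $1,900 + $2,873.50 = $4,773.50 before any cap.
Cumulative spending $0 + $4,773.50 = $4,773.50 stays under the $6,000 maximum.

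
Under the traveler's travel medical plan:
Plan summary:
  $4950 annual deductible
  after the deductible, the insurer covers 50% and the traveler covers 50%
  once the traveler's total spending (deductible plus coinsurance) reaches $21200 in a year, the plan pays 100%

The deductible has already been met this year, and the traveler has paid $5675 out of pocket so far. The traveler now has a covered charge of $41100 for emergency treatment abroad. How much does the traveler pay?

$15525

With the deductible met, the entire $41100 is subject to coinsurance.
Traveler's 50% share of $41100 is $20550.
Year-to-date out-of-pocket would reach $5675 + $20550 = $26225, above the $21200 maximum, so the traveler pays only $21200 − $5675 = $15525.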